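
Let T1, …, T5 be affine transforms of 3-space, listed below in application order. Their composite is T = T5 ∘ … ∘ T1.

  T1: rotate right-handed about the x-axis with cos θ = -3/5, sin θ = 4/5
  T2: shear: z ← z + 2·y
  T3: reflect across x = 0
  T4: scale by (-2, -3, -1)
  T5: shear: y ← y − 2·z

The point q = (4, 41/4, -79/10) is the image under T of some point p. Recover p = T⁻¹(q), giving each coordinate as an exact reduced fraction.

p = (2, 9/4, -4)

T1 = [1 0 0 0; 0 -3/5 -4/5 0; 0 4/5 -3/5 0; 0 0 0 1]
T2·T1 = [1 0 0 0; 0 -3/5 -4/5 0; 0 -2/5 -11/5 0; 0 0 0 1]
T3·…·T1 = [-1 0 0 0; 0 -3/5 -4/5 0; 0 -2/5 -11/5 0; 0 0 0 1]
T4·…·T1 = [2 0 0 0; 0 9/5 12/5 0; 0 2/5 11/5 0; 0 0 0 1]
T5·…·T1 = [2 0 0 0; 0 1 -2 0; 0 2/5 11/5 0; 0 0 0 1]
det M = 6; M⁻¹ = [1/2 0 0 0; 0 11/15 2/3 0; 0 -2/15 1/3 0; 0 0 0 1]
M⁻¹ · (4, 41/4, -79/10)ᵀ = (2, 9/4, -4)ᵀ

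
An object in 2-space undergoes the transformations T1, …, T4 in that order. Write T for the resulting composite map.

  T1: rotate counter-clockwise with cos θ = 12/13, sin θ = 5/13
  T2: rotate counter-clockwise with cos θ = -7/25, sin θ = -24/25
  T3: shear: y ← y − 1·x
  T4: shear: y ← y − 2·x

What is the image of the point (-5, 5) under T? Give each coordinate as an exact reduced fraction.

T1 rotate counter-clockwise with cos θ = 12/13, sin θ = 5/13: (-5, 5) → (-85/13, 35/13)
T2 rotate counter-clockwise with cos θ = -7/25, sin θ = -24/25: (-85/13, 35/13) → (287/65, 359/65)
T3 shear: y ← y − 1·x: (287/65, 359/65) → (287/65, 72/65)
T4 shear: y ← y − 2·x: (287/65, 72/65) → (287/65, -502/65)

T(p) = (287/65, -502/65)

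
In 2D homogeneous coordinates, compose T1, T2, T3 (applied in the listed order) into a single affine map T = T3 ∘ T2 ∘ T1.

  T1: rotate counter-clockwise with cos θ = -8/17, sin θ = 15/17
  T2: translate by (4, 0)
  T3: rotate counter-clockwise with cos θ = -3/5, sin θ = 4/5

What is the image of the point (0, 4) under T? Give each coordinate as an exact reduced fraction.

T1 rotate counter-clockwise with cos θ = -8/17, sin θ = 15/17: (0, 4) → (-60/17, -32/17)
T2 translate by (4, 0): (-60/17, -32/17) → (8/17, -32/17)
T3 rotate counter-clockwise with cos θ = -3/5, sin θ = 4/5: (8/17, -32/17) → (104/85, 128/85)

T(p) = (104/85, 128/85)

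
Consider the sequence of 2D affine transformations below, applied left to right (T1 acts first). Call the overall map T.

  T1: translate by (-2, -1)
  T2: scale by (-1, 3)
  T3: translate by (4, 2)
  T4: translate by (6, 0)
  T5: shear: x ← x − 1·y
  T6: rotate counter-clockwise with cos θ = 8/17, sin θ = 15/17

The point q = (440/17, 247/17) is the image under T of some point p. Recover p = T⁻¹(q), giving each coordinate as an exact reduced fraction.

T1 = [1 0 -2; 0 1 -1; 0 0 1]
T2·T1 = [-1 0 2; 0 3 -3; 0 0 1]
T3·…·T1 = [-1 0 6; 0 3 -1; 0 0 1]
T4·…·T1 = [-1 0 12; 0 3 -1; 0 0 1]
T5·…·T1 = [-1 -3 13; 0 3 -1; 0 0 1]
T6·…·T1 = [-8/17 -69/17 7; -15/17 -21/17 11; 0 0 1]
det M = -3; M⁻¹ = [7/17 -23/17 12; -5/17 8/51 1/3; 0 0 1]
M⁻¹ · (440/17, 247/17)ᵀ = (3, -5)ᵀ

p = (3, -5)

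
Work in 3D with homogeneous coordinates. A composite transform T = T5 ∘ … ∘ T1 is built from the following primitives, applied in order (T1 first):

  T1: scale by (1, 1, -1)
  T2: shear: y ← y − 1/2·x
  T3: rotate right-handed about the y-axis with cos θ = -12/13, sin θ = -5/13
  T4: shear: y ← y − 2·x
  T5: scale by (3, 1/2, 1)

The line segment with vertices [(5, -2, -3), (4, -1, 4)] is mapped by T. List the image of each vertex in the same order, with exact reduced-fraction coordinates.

T1 scale by (1, 1, -1): (5, -2, -3) → (5, -2, 3); (4, -1, 4) → (4, -1, -4)
T2 shear: y ← y − 1/2·x: (5, -2, 3) → (5, -9/2, 3); (4, -1, -4) → (4, -3, -4)
T3 rotate right-handed about the y-axis with cos θ = -12/13, sin θ = -5/13: (5, -9/2, 3) → (-75/13, -9/2, -11/13); (4, -3, -4) → (-28/13, -3, 68/13)
T4 shear: y ← y − 2·x: (-75/13, -9/2, -11/13) → (-75/13, 183/26, -11/13); (-28/13, -3, 68/13) → (-28/13, 17/13, 68/13)
T5 scale by (3, 1/2, 1): (-75/13, 183/26, -11/13) → (-225/13, 183/52, -11/13); (-28/13, 17/13, 68/13) → (-84/13, 17/26, 68/13)

image vertices: (-225/13, 183/52, -11/13), (-84/13, 17/26, 68/13)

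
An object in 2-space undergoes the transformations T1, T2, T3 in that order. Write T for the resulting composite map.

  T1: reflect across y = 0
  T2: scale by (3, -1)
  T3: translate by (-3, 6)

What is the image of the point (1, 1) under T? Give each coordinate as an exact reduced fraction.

T1 reflect across y = 0: (1, 1) → (1, -1)
T2 scale by (3, -1): (1, -1) → (3, 1)
T3 translate by (-3, 6): (3, 1) → (0, 7)

T(p) = (0, 7)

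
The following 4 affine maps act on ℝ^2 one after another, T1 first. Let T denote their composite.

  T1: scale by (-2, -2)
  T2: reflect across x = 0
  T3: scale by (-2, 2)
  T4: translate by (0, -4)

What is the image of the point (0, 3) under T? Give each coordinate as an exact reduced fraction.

T1 scale by (-2, -2): (0, 3) → (0, -6)
T2 reflect across x = 0: (0, -6) → (0, -6)
T3 scale by (-2, 2): (0, -6) → (0, -12)
T4 translate by (0, -4): (0, -12) → (0, -16)

T(p) = (0, -16)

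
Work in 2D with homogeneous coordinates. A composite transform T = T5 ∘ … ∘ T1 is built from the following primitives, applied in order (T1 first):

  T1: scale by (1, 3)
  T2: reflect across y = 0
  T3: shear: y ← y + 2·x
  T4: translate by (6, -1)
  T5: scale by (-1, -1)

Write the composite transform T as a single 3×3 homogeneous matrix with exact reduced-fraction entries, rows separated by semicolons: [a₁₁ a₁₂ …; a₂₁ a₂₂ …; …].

T = [-1 0 -6; -2 3 1; 0 0 1]

T1 = [1 0 0; 0 3 0; 0 0 1]
T2·T1 = [1 0 0; 0 -3 0; 0 0 1]
T3·…·T1 = [1 0 0; 2 -3 0; 0 0 1]
T4·…·T1 = [1 0 6; 2 -3 -1; 0 0 1]
T5·…·T1 = [-1 0 -6; -2 3 1; 0 0 1]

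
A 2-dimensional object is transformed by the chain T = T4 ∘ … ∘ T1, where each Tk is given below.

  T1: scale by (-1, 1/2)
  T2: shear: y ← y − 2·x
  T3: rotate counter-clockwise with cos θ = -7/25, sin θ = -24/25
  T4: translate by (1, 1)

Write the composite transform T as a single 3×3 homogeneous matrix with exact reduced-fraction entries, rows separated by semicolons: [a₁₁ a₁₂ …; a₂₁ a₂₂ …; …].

T1 = [-1 0 0; 0 1/2 0; 0 0 1]
T2·T1 = [-1 0 0; 2 1/2 0; 0 0 1]
T3·…·T1 = [11/5 12/25 0; 2/5 -7/50 0; 0 0 1]
T4·…·T1 = [11/5 12/25 1; 2/5 -7/50 1; 0 0 1]

T = [11/5 12/25 1; 2/5 -7/50 1; 0 0 1]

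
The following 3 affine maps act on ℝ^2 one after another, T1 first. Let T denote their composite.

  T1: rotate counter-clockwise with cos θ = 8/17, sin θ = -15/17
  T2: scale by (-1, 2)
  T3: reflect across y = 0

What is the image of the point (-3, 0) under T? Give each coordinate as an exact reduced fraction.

T(p) = (24/17, -90/17)

T1 rotate counter-clockwise with cos θ = 8/17, sin θ = -15/17: (-3, 0) → (-24/17, 45/17)
T2 scale by (-1, 2): (-24/17, 45/17) → (24/17, 90/17)
T3 reflect across y = 0: (24/17, 90/17) → (24/17, -90/17)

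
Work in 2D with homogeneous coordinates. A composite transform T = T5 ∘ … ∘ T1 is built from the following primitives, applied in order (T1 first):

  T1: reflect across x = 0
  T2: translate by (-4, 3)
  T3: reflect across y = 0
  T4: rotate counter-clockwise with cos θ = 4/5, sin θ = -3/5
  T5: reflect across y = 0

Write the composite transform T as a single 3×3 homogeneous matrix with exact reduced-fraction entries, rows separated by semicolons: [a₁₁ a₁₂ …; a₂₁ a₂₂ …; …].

T = [-4/5 -3/5 -5; -3/5 4/5 0; 0 0 1]

T1 = [-1 0 0; 0 1 0; 0 0 1]
T2·T1 = [-1 0 -4; 0 1 3; 0 0 1]
T3·…·T1 = [-1 0 -4; 0 -1 -3; 0 0 1]
T4·…·T1 = [-4/5 -3/5 -5; 3/5 -4/5 0; 0 0 1]
T5·…·T1 = [-4/5 -3/5 -5; -3/5 4/5 0; 0 0 1]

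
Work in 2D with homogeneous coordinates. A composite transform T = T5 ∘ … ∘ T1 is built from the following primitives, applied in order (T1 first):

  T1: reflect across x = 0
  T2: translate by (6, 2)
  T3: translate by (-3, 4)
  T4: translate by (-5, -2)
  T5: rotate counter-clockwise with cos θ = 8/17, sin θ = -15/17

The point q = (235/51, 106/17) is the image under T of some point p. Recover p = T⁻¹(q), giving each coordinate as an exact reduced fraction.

T1 = [-1 0 0; 0 1 0; 0 0 1]
T2·T1 = [-1 0 6; 0 1 2; 0 0 1]
T3·…·T1 = [-1 0 3; 0 1 6; 0 0 1]
T4·…·T1 = [-1 0 -2; 0 1 4; 0 0 1]
T5·…·T1 = [-8/17 15/17 44/17; 15/17 8/17 62/17; 0 0 1]
det M = -1; M⁻¹ = [-8/17 15/17 -2; 15/17 8/17 -4; 0 0 1]
M⁻¹ · (235/51, 106/17)ᵀ = (4/3, 3)ᵀ

p = (4/3, 3)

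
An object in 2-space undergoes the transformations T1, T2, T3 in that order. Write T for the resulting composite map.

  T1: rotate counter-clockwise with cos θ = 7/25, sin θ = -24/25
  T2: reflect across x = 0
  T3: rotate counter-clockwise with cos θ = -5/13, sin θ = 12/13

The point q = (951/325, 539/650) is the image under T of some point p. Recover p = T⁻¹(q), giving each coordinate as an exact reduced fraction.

T1 = [7/25 24/25 0; -24/25 7/25 0; 0 0 1]
T2·T1 = [-7/25 -24/25 0; -24/25 7/25 0; 0 0 1]
T3·…·T1 = [323/325 36/325 0; 36/325 -323/325 0; 0 0 1]
det M = -1; M⁻¹ = [323/325 36/325 0; 36/325 -323/325 0; 0 0 1]
M⁻¹ · (951/325, 539/650)ᵀ = (3, -1/2)ᵀ

p = (3, -1/2)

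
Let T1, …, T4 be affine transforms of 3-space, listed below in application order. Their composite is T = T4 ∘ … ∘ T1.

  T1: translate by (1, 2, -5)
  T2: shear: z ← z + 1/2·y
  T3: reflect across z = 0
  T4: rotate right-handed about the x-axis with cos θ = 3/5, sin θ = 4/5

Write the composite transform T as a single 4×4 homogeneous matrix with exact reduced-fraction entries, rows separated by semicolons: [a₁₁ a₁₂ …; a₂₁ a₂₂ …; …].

T1 = [1 0 0 1; 0 1 0 2; 0 0 1 -5; 0 0 0 1]
T2·T1 = [1 0 0 1; 0 1 0 2; 0 1/2 1 -4; 0 0 0 1]
T3·…·T1 = [1 0 0 1; 0 1 0 2; 0 -1/2 -1 4; 0 0 0 1]
T4·…·T1 = [1 0 0 1; 0 1 4/5 -2; 0 1/2 -3/5 4; 0 0 0 1]

T = [1 0 0 1; 0 1 4/5 -2; 0 1/2 -3/5 4; 0 0 0 1]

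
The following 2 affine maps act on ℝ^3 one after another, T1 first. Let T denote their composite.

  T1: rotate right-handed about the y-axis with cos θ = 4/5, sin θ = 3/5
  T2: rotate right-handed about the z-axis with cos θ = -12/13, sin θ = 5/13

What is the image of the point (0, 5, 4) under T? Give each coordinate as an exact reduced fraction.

T1 rotate right-handed about the y-axis with cos θ = 4/5, sin θ = 3/5: (0, 5, 4) → (12/5, 5, 16/5)
T2 rotate right-handed about the z-axis with cos θ = -12/13, sin θ = 5/13: (12/5, 5, 16/5) → (-269/65, -48/13, 16/5)

T(p) = (-269/65, -48/13, 16/5)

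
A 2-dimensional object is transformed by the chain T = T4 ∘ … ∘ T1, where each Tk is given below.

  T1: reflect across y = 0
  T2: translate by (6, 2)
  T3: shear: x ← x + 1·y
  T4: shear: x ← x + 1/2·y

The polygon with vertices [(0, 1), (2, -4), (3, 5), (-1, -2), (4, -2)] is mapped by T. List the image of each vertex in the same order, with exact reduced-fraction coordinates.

T1 reflect across y = 0: (0, 1) → (0, -1); (2, -4) → (2, 4); (3, 5) → (3, -5); (-1, -2) → (-1, 2); (4, -2) → (4, 2)
T2 translate by (6, 2): (0, -1) → (6, 1); (2, 4) → (8, 6); (3, -5) → (9, -3); (-1, 2) → (5, 4); (4, 2) → (10, 4)
T3 shear: x ← x + 1·y: (6, 1) → (7, 1); (8, 6) → (14, 6); (9, -3) → (6, -3); (5, 4) → (9, 4); (10, 4) → (14, 4)
T4 shear: x ← x + 1/2·y: (7, 1) → (15/2, 1); (14, 6) → (17, 6); (6, -3) → (9/2, -3); (9, 4) → (11, 4); (14, 4) → (16, 4)

image vertices: (15/2, 1), (17, 6), (9/2, -3), (11, 4), (16, 4)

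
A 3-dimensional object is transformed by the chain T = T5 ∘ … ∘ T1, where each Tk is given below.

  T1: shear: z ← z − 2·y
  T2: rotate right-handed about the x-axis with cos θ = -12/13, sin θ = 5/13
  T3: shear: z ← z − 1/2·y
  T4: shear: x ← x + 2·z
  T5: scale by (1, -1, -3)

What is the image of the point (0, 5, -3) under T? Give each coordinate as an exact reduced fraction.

T1 shear: z ← z − 2·y: (0, 5, -3) → (0, 5, -13)
T2 rotate right-handed about the x-axis with cos θ = -12/13, sin θ = 5/13: (0, 5, -13) → (0, 5/13, 181/13)
T3 shear: z ← z − 1/2·y: (0, 5/13, 181/13) → (0, 5/13, 357/26)
T4 shear: x ← x + 2·z: (0, 5/13, 357/26) → (357/13, 5/13, 357/26)
T5 scale by (1, -1, -3): (357/13, 5/13, 357/26) → (357/13, -5/13, -1071/26)

T(p) = (357/13, -5/13, -1071/26)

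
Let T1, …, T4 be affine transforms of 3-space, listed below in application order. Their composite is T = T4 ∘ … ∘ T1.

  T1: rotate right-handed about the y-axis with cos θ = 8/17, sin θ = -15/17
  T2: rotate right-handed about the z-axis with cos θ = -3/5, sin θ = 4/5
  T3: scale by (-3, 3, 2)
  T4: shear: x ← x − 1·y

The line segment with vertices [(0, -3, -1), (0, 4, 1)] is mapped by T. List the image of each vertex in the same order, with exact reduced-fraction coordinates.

T1 rotate right-handed about the y-axis with cos θ = 8/17, sin θ = -15/17: (0, -3, -1) → (15/17, -3, -8/17); (0, 4, 1) → (-15/17, 4, 8/17)
T2 rotate right-handed about the z-axis with cos θ = -3/5, sin θ = 4/5: (15/17, -3, -8/17) → (159/85, 213/85, -8/17); (-15/17, 4, 8/17) → (-227/85, -264/85, 8/17)
T3 scale by (-3, 3, 2): (159/85, 213/85, -8/17) → (-477/85, 639/85, -16/17); (-227/85, -264/85, 8/17) → (681/85, -792/85, 16/17)
T4 shear: x ← x − 1·y: (-477/85, 639/85, -16/17) → (-1116/85, 639/85, -16/17); (681/85, -792/85, 16/17) → (1473/85, -792/85, 16/17)

image vertices: (-1116/85, 639/85, -16/17), (1473/85, -792/85, 16/17)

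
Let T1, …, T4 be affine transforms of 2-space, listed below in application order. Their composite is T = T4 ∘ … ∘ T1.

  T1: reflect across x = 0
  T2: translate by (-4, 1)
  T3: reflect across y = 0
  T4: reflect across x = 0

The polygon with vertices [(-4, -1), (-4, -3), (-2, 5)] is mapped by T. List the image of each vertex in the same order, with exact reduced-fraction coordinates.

T1 reflect across x = 0: (-4, -1) → (4, -1); (-4, -3) → (4, -3); (-2, 5) → (2, 5)
T2 translate by (-4, 1): (4, -1) → (0, 0); (4, -3) → (0, -2); (2, 5) → (-2, 6)
T3 reflect across y = 0: (0, 0) → (0, 0); (0, -2) → (0, 2); (-2, 6) → (-2, -6)
T4 reflect across x = 0: (0, 0) → (0, 0); (0, 2) → (0, 2); (-2, -6) → (2, -6)

image vertices: (0, 0), (0, 2), (2, -6)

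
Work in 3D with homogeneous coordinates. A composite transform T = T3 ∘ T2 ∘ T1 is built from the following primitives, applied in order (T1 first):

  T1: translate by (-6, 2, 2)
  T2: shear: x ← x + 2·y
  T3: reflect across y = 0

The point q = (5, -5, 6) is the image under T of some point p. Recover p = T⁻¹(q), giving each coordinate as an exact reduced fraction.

p = (1, 3, 4)

T1 = [1 0 0 -6; 0 1 0 2; 0 0 1 2; 0 0 0 1]
T2·T1 = [1 2 0 -2; 0 1 0 2; 0 0 1 2; 0 0 0 1]
T3·…·T1 = [1 2 0 -2; 0 -1 0 -2; 0 0 1 2; 0 0 0 1]
det M = -1; M⁻¹ = [1 2 0 6; 0 -1 0 -2; 0 0 1 -2; 0 0 0 1]
M⁻¹ · (5, -5, 6)ᵀ = (1, 3, 4)ᵀ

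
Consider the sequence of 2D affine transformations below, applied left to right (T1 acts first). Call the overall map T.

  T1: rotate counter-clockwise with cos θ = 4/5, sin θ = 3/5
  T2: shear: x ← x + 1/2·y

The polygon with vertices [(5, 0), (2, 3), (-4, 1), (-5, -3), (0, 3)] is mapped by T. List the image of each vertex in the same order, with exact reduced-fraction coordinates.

image vertices: (11/2, 3), (8/5, 18/5), (-23/5, -8/5), (-49/10, -27/5), (-3/5, 12/5)

T1 rotate counter-clockwise with cos θ = 4/5, sin θ = 3/5: (5, 0) → (4, 3); (2, 3) → (-1/5, 18/5); (-4, 1) → (-19/5, -8/5); (-5, -3) → (-11/5, -27/5); (0, 3) → (-9/5, 12/5)
T2 shear: x ← x + 1/2·y: (4, 3) → (11/2, 3); (-1/5, 18/5) → (8/5, 18/5); (-19/5, -8/5) → (-23/5, -8/5); (-11/5, -27/5) → (-49/10, -27/5); (-9/5, 12/5) → (-3/5, 12/5)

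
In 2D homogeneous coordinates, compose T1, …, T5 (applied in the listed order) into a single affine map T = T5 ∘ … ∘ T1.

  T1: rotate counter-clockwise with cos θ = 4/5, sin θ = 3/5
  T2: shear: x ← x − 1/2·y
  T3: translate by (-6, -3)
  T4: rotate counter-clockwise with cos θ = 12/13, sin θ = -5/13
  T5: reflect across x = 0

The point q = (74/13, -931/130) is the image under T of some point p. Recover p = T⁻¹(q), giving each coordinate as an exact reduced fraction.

p = (-3, -5)

T1 = [4/5 -3/5 0; 3/5 4/5 0; 0 0 1]
T2·T1 = [1/2 -1 0; 3/5 4/5 0; 0 0 1]
T3·…·T1 = [1/2 -1 -6; 3/5 4/5 -3; 0 0 1]
T4·…·T1 = [9/13 -8/13 -87/13; 47/130 73/65 -6/13; 0 0 1]
T5·…·T1 = [-9/13 8/13 87/13; 47/130 73/65 -6/13; 0 0 1]
det M = -1; M⁻¹ = [-73/65 8/13 39/5; 47/130 9/13 -21/10; 0 0 1]
M⁻¹ · (74/13, -931/130)ᵀ = (-3, -5)ᵀ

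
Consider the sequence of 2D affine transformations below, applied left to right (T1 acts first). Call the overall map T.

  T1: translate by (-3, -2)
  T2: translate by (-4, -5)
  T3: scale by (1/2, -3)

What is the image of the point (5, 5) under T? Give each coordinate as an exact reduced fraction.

T(p) = (-1, 6)

T1 translate by (-3, -2): (5, 5) → (2, 3)
T2 translate by (-4, -5): (2, 3) → (-2, -2)
T3 scale by (1/2, -3): (-2, -2) → (-1, 6)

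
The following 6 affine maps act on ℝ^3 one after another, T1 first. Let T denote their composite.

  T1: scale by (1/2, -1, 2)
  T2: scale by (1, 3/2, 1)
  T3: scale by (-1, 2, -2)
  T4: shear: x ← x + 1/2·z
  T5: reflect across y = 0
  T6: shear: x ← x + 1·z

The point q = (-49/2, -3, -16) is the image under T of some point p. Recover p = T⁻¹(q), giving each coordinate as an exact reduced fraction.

p = (1, -1, 4)

T1 = [1/2 0 0 0; 0 -1 0 0; 0 0 2 0; 0 0 0 1]
T2·T1 = [1/2 0 0 0; 0 -3/2 0 0; 0 0 2 0; 0 0 0 1]
T3·…·T1 = [-1/2 0 0 0; 0 -3 0 0; 0 0 -4 0; 0 0 0 1]
T4·…·T1 = [-1/2 0 -2 0; 0 -3 0 0; 0 0 -4 0; 0 0 0 1]
T5·…·T1 = [-1/2 0 -2 0; 0 3 0 0; 0 0 -4 0; 0 0 0 1]
T6·…·T1 = [-1/2 0 -6 0; 0 3 0 0; 0 0 -4 0; 0 0 0 1]
det M = 6; M⁻¹ = [-2 0 3 0; 0 1/3 0 0; 0 0 -1/4 0; 0 0 0 1]
M⁻¹ · (-49/2, -3, -16)ᵀ = (1, -1, 4)ᵀ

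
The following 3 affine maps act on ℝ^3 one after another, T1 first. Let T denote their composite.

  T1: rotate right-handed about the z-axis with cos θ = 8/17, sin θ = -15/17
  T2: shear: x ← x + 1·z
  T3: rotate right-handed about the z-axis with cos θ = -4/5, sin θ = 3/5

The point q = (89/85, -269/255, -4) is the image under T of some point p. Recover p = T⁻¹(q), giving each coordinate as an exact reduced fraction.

p = (1, 7/3, -4)

T1 = [8/17 15/17 0 0; -15/17 8/17 0 0; 0 0 1 0; 0 0 0 1]
T2·T1 = [8/17 15/17 1 0; -15/17 8/17 0 0; 0 0 1 0; 0 0 0 1]
T3·…·T1 = [13/85 -84/85 -4/5 0; 84/85 13/85 3/5 0; 0 0 1 0; 0 0 0 1]
det M = 1; M⁻¹ = [13/85 84/85 -8/17 0; -84/85 13/85 -15/17 0; 0 0 1 0; 0 0 0 1]
M⁻¹ · (89/85, -269/255, -4)ᵀ = (1, 7/3, -4)ᵀ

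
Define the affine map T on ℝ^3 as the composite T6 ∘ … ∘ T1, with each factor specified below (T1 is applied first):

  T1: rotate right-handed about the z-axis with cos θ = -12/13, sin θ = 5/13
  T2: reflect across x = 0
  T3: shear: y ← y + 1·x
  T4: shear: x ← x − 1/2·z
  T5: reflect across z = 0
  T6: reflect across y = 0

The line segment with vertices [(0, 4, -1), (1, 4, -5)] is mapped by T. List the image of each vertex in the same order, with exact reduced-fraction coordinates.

image vertices: (53/26, 28/13, 1), (129/26, 11/13, 5)

T1 rotate right-handed about the z-axis with cos θ = -12/13, sin θ = 5/13: (0, 4, -1) → (-20/13, -48/13, -1); (1, 4, -5) → (-32/13, -43/13, -5)
T2 reflect across x = 0: (-20/13, -48/13, -1) → (20/13, -48/13, -1); (-32/13, -43/13, -5) → (32/13, -43/13, -5)
T3 shear: y ← y + 1·x: (20/13, -48/13, -1) → (20/13, -28/13, -1); (32/13, -43/13, -5) → (32/13, -11/13, -5)
T4 shear: x ← x − 1/2·z: (20/13, -28/13, -1) → (53/26, -28/13, -1); (32/13, -11/13, -5) → (129/26, -11/13, -5)
T5 reflect across z = 0: (53/26, -28/13, -1) → (53/26, -28/13, 1); (129/26, -11/13, -5) → (129/26, -11/13, 5)
T6 reflect across y = 0: (53/26, -28/13, 1) → (53/26, 28/13, 1); (129/26, -11/13, 5) → (129/26, 11/13, 5)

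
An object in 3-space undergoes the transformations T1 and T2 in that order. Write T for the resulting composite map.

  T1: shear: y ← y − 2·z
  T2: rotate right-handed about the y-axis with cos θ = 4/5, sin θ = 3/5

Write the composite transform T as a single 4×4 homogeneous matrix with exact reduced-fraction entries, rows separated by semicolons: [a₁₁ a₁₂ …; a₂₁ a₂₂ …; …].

T1 = [1 0 0 0; 0 1 -2 0; 0 0 1 0; 0 0 0 1]
T2·T1 = [4/5 0 3/5 0; 0 1 -2 0; -3/5 0 4/5 0; 0 0 0 1]

T = [4/5 0 3/5 0; 0 1 -2 0; -3/5 0 4/5 0; 0 0 0 1]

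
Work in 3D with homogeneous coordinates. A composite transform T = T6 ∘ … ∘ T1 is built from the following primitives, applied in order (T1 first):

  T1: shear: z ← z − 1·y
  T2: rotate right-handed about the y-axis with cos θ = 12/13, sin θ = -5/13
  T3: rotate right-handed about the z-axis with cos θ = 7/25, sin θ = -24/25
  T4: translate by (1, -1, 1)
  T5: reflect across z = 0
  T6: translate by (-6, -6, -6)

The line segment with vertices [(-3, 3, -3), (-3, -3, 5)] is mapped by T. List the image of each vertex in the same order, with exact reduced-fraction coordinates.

image vertices: (-731/325, -1858/325, -4/13), (-3093/325, -724/325, -172/13)

T1 shear: z ← z − 1·y: (-3, 3, -3) → (-3, 3, -6); (-3, -3, 5) → (-3, -3, 8)
T2 rotate right-handed about the y-axis with cos θ = 12/13, sin θ = -5/13: (-3, 3, -6) → (-6/13, 3, -87/13); (-3, -3, 8) → (-76/13, -3, 81/13)
T3 rotate right-handed about the z-axis with cos θ = 7/25, sin θ = -24/25: (-6/13, 3, -87/13) → (894/325, 417/325, -87/13); (-76/13, -3, 81/13) → (-1468/325, 1551/325, 81/13)
T4 translate by (1, -1, 1): (894/325, 417/325, -87/13) → (1219/325, 92/325, -74/13); (-1468/325, 1551/325, 81/13) → (-1143/325, 1226/325, 94/13)
T5 reflect across z = 0: (1219/325, 92/325, -74/13) → (1219/325, 92/325, 74/13); (-1143/325, 1226/325, 94/13) → (-1143/325, 1226/325, -94/13)
T6 translate by (-6, -6, -6): (1219/325, 92/325, 74/13) → (-731/325, -1858/325, -4/13); (-1143/325, 1226/325, -94/13) → (-3093/325, -724/325, -172/13)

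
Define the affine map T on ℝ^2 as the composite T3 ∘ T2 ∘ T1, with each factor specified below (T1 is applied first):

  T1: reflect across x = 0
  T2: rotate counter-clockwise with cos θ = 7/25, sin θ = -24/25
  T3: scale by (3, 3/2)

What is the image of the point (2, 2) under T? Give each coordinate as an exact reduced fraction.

T(p) = (102/25, 93/25)

T1 reflect across x = 0: (2, 2) → (-2, 2)
T2 rotate counter-clockwise with cos θ = 7/25, sin θ = -24/25: (-2, 2) → (34/25, 62/25)
T3 scale by (3, 3/2): (34/25, 62/25) → (102/25, 93/25)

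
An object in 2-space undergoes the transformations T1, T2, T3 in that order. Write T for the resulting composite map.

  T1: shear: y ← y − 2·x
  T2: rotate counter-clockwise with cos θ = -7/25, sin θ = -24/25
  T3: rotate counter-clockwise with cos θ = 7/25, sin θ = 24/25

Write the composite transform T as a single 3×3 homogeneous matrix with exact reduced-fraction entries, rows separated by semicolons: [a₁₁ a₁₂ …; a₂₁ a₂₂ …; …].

T = [-29/125 336/625 0; -278/125 527/625 0; 0 0 1]

T1 = [1 0 0; -2 1 0; 0 0 1]
T2·T1 = [-11/5 24/25 0; -2/5 -7/25 0; 0 0 1]
T3·…·T1 = [-29/125 336/625 0; -278/125 527/625 0; 0 0 1]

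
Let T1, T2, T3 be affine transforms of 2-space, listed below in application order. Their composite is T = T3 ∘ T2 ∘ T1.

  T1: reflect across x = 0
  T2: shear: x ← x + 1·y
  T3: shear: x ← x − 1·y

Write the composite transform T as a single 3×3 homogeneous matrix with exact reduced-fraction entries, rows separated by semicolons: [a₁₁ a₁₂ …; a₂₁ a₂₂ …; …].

T1 = [-1 0 0; 0 1 0; 0 0 1]
T2·T1 = [-1 1 0; 0 1 0; 0 0 1]
T3·…·T1 = [-1 0 0; 0 1 0; 0 0 1]

T = [-1 0 0; 0 1 0; 0 0 1]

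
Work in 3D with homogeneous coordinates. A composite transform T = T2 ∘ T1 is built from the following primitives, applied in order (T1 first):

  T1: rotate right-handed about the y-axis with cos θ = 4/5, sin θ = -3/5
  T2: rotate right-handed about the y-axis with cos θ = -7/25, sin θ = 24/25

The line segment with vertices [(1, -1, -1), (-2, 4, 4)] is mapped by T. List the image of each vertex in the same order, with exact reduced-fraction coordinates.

image vertices: (-73/125, -1, -161/125), (76/25, 4, 82/25)

T1 rotate right-handed about the y-axis with cos θ = 4/5, sin θ = -3/5: (1, -1, -1) → (7/5, -1, -1/5); (-2, 4, 4) → (-4, 4, 2)
T2 rotate right-handed about the y-axis with cos θ = -7/25, sin θ = 24/25: (7/5, -1, -1/5) → (-73/125, -1, -161/125); (-4, 4, 2) → (76/25, 4, 82/25)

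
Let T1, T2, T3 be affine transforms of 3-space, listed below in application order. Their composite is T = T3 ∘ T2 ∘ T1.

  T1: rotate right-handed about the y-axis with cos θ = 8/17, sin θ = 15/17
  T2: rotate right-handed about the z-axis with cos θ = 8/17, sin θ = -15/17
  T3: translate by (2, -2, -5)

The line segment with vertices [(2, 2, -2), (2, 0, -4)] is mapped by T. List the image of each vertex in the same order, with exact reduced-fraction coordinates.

image vertices: (976/289, -96/289, -131/17), (226/289, 82/289, -147/17)

T1 rotate right-handed about the y-axis with cos θ = 8/17, sin θ = 15/17: (2, 2, -2) → (-14/17, 2, -46/17); (2, 0, -4) → (-44/17, 0, -62/17)
T2 rotate right-handed about the z-axis with cos θ = 8/17, sin θ = -15/17: (-14/17, 2, -46/17) → (398/289, 482/289, -46/17); (-44/17, 0, -62/17) → (-352/289, 660/289, -62/17)
T3 translate by (2, -2, -5): (398/289, 482/289, -46/17) → (976/289, -96/289, -131/17); (-352/289, 660/289, -62/17) → (226/289, 82/289, -147/17)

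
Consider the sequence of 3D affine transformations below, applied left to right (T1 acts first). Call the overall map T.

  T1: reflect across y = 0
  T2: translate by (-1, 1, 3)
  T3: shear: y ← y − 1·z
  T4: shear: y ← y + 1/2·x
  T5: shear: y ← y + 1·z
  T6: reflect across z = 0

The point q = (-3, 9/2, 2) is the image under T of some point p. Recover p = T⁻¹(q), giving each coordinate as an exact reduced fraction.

T1 = [1 0 0 0; 0 -1 0 0; 0 0 1 0; 0 0 0 1]
T2·T1 = [1 0 0 -1; 0 -1 0 1; 0 0 1 3; 0 0 0 1]
T3·…·T1 = [1 0 0 -1; 0 -1 -1 -2; 0 0 1 3; 0 0 0 1]
T4·…·T1 = [1 0 0 -1; 1/2 -1 -1 -5/2; 0 0 1 3; 0 0 0 1]
T5·…·T1 = [1 0 0 -1; 1/2 -1 0 1/2; 0 0 1 3; 0 0 0 1]
T6·…·T1 = [1 0 0 -1; 1/2 -1 0 1/2; 0 0 -1 -3; 0 0 0 1]
det M = 1; M⁻¹ = [1 0 0 1; 1/2 -1 0 1; 0 0 -1 -3; 0 0 0 1]
M⁻¹ · (-3, 9/2, 2)ᵀ = (-2, -5, -5)ᵀ

p = (-2, -5, -5)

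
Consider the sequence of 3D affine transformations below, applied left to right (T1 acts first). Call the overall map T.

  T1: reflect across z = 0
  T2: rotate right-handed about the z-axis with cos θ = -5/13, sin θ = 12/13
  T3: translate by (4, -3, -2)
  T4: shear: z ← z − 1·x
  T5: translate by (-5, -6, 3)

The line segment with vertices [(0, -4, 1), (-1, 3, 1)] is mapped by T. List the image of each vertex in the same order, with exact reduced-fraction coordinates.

T1 reflect across z = 0: (0, -4, 1) → (0, -4, -1); (-1, 3, 1) → (-1, 3, -1)
T2 rotate right-handed about the z-axis with cos θ = -5/13, sin θ = 12/13: (0, -4, -1) → (48/13, 20/13, -1); (-1, 3, -1) → (-31/13, -27/13, -1)
T3 translate by (4, -3, -2): (48/13, 20/13, -1) → (100/13, -19/13, -3); (-31/13, -27/13, -1) → (21/13, -66/13, -3)
T4 shear: z ← z − 1·x: (100/13, -19/13, -3) → (100/13, -19/13, -139/13); (21/13, -66/13, -3) → (21/13, -66/13, -60/13)
T5 translate by (-5, -6, 3): (100/13, -19/13, -139/13) → (35/13, -97/13, -100/13); (21/13, -66/13, -60/13) → (-44/13, -144/13, -21/13)

image vertices: (35/13, -97/13, -100/13), (-44/13, -144/13, -21/13)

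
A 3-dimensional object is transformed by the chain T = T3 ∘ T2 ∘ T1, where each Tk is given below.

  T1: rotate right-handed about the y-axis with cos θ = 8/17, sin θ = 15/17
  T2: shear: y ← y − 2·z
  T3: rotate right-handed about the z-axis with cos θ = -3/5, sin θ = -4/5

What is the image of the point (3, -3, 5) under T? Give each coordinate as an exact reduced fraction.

T1 rotate right-handed about the y-axis with cos θ = 8/17, sin θ = 15/17: (3, -3, 5) → (99/17, -3, -5/17)
T2 shear: y ← y − 2·z: (99/17, -3, -5/17) → (99/17, -41/17, -5/17)
T3 rotate right-handed about the z-axis with cos θ = -3/5, sin θ = -4/5: (99/17, -41/17, -5/17) → (-461/85, -273/85, -5/17)

T(p) = (-461/85, -273/85, -5/17)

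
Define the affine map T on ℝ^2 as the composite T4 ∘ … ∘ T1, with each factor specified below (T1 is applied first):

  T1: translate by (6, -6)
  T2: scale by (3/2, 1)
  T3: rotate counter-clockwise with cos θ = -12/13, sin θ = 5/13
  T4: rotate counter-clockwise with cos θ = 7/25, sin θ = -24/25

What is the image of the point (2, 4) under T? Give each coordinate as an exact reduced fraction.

T(p) = (1078/325, 3804/325)

T1 translate by (6, -6): (2, 4) → (8, -2)
T2 scale by (3/2, 1): (8, -2) → (12, -2)
T3 rotate counter-clockwise with cos θ = -12/13, sin θ = 5/13: (12, -2) → (-134/13, 84/13)
T4 rotate counter-clockwise with cos θ = 7/25, sin θ = -24/25: (-134/13, 84/13) → (1078/325, 3804/325)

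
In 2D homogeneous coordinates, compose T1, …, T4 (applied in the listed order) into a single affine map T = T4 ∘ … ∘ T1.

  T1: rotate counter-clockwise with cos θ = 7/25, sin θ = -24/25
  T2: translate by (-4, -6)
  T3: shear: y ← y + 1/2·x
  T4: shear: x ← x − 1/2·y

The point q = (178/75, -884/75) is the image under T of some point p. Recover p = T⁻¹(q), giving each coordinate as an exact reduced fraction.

T1 = [7/25 24/25 0; -24/25 7/25 0; 0 0 1]
T2·T1 = [7/25 24/25 -4; -24/25 7/25 -6; 0 0 1]
T3·…·T1 = [7/25 24/25 -4; -41/50 19/25 -8; 0 0 1]
T4·…·T1 = [69/100 29/50 0; -41/50 19/25 -8; 0 0 1]
det M = 1; M⁻¹ = [19/25 -29/50 -116/25; 41/50 69/100 138/25; 0 0 1]
M⁻¹ · (178/75, -884/75)ᵀ = (4, -2/3)ᵀ

p = (4, -2/3)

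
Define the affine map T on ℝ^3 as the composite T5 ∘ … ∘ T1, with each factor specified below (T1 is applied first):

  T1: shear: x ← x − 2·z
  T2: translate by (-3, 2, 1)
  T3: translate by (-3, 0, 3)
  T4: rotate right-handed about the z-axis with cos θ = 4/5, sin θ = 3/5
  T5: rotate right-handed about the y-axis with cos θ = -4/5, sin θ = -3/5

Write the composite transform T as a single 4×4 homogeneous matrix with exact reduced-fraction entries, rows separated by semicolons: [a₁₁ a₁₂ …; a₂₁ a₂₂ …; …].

T = [-16/25 12/25 17/25 12/5; 3/5 4/5 -6/5 -2; 12/25 -9/25 -44/25 -34/5; 0 0 0 1]

T1 = [1 0 -2 0; 0 1 0 0; 0 0 1 0; 0 0 0 1]
T2·T1 = [1 0 -2 -3; 0 1 0 2; 0 0 1 1; 0 0 0 1]
T3·…·T1 = [1 0 -2 -6; 0 1 0 2; 0 0 1 4; 0 0 0 1]
T4·…·T1 = [4/5 -3/5 -8/5 -6; 3/5 4/5 -6/5 -2; 0 0 1 4; 0 0 0 1]
T5·…·T1 = [-16/25 12/25 17/25 12/5; 3/5 4/5 -6/5 -2; 12/25 -9/25 -44/25 -34/5; 0 0 0 1]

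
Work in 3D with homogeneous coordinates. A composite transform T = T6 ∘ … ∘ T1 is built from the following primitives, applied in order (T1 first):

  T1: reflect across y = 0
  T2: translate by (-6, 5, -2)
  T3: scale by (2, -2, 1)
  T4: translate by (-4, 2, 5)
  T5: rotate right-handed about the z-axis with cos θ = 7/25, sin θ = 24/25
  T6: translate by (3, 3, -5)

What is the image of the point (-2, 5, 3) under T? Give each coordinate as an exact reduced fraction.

T(p) = (-113/25, -391/25, 1)

T1 reflect across y = 0: (-2, 5, 3) → (-2, -5, 3)
T2 translate by (-6, 5, -2): (-2, -5, 3) → (-8, 0, 1)
T3 scale by (2, -2, 1): (-8, 0, 1) → (-16, 0, 1)
T4 translate by (-4, 2, 5): (-16, 0, 1) → (-20, 2, 6)
T5 rotate right-handed about the z-axis with cos θ = 7/25, sin θ = 24/25: (-20, 2, 6) → (-188/25, -466/25, 6)
T6 translate by (3, 3, -5): (-188/25, -466/25, 6) → (-113/25, -391/25, 1)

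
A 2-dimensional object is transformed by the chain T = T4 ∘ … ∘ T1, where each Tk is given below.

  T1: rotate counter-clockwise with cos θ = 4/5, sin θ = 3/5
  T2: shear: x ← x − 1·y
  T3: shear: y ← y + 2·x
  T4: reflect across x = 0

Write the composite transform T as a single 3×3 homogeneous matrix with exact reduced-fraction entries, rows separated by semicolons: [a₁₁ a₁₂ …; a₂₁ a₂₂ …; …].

T = [-1/5 7/5 0; 1 -2 0; 0 0 1]

T1 = [4/5 -3/5 0; 3/5 4/5 0; 0 0 1]
T2·T1 = [1/5 -7/5 0; 3/5 4/5 0; 0 0 1]
T3·…·T1 = [1/5 -7/5 0; 1 -2 0; 0 0 1]
T4·…·T1 = [-1/5 7/5 0; 1 -2 0; 0 0 1]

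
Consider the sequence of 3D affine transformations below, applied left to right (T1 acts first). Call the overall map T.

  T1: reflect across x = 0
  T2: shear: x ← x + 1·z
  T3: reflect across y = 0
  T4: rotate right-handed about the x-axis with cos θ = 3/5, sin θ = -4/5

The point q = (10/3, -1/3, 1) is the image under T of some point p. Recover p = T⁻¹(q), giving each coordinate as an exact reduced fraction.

T1 = [-1 0 0 0; 0 1 0 0; 0 0 1 0; 0 0 0 1]
T2·T1 = [-1 0 1 0; 0 1 0 0; 0 0 1 0; 0 0 0 1]
T3·…·T1 = [-1 0 1 0; 0 -1 0 0; 0 0 1 0; 0 0 0 1]
T4·…·T1 = [-1 0 1 0; 0 -3/5 4/5 0; 0 4/5 3/5 0; 0 0 0 1]
det M = 1; M⁻¹ = [-1 4/5 3/5 0; 0 -3/5 4/5 0; 0 4/5 3/5 0; 0 0 0 1]
M⁻¹ · (10/3, -1/3, 1)ᵀ = (-3, 1, 1/3)ᵀ

p = (-3, 1, 1/3)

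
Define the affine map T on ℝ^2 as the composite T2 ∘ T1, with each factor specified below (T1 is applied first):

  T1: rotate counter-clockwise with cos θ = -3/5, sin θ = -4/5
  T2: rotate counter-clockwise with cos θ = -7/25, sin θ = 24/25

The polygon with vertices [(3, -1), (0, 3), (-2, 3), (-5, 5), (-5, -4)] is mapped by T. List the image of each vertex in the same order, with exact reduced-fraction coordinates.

image vertices: (307/125, -249/125), (132/125, 351/125), (-102/125, 439/125), (-73/25, 161/25), (-761/125, -248/125)

T1 rotate counter-clockwise with cos θ = -3/5, sin θ = -4/5: (3, -1) → (-13/5, -9/5); (0, 3) → (12/5, -9/5); (-2, 3) → (18/5, -1/5); (-5, 5) → (7, 1); (-5, -4) → (-1/5, 32/5)
T2 rotate counter-clockwise with cos θ = -7/25, sin θ = 24/25: (-13/5, -9/5) → (307/125, -249/125); (12/5, -9/5) → (132/125, 351/125); (18/5, -1/5) → (-102/125, 439/125); (7, 1) → (-73/25, 161/25); (-1/5, 32/5) → (-761/125, -248/125)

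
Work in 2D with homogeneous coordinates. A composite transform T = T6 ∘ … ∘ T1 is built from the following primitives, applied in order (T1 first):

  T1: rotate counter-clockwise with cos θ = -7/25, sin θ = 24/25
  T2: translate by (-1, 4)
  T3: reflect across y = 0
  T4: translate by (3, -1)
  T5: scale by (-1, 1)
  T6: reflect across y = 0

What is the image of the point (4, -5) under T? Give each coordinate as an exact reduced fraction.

T1 rotate counter-clockwise with cos θ = -7/25, sin θ = 24/25: (4, -5) → (92/25, 131/25)
T2 translate by (-1, 4): (92/25, 131/25) → (67/25, 231/25)
T3 reflect across y = 0: (67/25, 231/25) → (67/25, -231/25)
T4 translate by (3, -1): (67/25, -231/25) → (142/25, -256/25)
T5 scale by (-1, 1): (142/25, -256/25) → (-142/25, -256/25)
T6 reflect across y = 0: (-142/25, -256/25) → (-142/25, 256/25)

T(p) = (-142/25, 256/25)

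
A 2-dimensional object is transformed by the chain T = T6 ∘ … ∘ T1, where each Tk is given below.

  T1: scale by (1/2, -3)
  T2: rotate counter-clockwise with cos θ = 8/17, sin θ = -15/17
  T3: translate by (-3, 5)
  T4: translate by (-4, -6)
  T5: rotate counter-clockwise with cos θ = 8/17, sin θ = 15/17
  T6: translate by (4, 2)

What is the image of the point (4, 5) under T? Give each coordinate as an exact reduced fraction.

T1 scale by (1/2, -3): (4, 5) → (2, -15)
T2 rotate counter-clockwise with cos θ = 8/17, sin θ = -15/17: (2, -15) → (-209/17, -150/17)
T3 translate by (-3, 5): (-209/17, -150/17) → (-260/17, -65/17)
T4 translate by (-4, -6): (-260/17, -65/17) → (-328/17, -167/17)
T5 rotate counter-clockwise with cos θ = 8/17, sin θ = 15/17: (-328/17, -167/17) → (-7/17, -368/17)
T6 translate by (4, 2): (-7/17, -368/17) → (61/17, -334/17)

T(p) = (61/17, -334/17)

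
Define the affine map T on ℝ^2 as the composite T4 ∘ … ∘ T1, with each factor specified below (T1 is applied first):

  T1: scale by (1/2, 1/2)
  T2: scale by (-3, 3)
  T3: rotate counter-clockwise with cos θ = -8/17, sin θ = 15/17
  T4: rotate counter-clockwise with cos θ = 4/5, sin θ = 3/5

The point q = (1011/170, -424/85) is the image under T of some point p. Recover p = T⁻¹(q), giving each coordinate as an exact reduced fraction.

T1 = [1/2 0 0; 0 1/2 0; 0 0 1]
T2·T1 = [-3/2 0 0; 0 3/2 0; 0 0 1]
T3·…·T1 = [12/17 -45/34 0; -45/34 -12/17 0; 0 0 1]
T4·…·T1 = [231/170 -54/85 0; -54/85 -231/170 0; 0 0 1]
det M = -9/4; M⁻¹ = [154/255 -24/85 0; -24/85 -154/255 0; 0 0 1]
M⁻¹ · (1011/170, -424/85)ᵀ = (5, 4/3)ᵀ

p = (5, 4/3)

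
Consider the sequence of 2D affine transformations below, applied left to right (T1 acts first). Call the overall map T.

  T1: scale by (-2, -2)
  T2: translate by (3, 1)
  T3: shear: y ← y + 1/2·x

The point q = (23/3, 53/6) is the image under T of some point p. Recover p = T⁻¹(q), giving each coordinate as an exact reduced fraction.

p = (-7/3, -2)

T1 = [-2 0 0; 0 -2 0; 0 0 1]
T2·T1 = [-2 0 3; 0 -2 1; 0 0 1]
T3·…·T1 = [-2 0 3; -1 -2 5/2; 0 0 1]
det M = 4; M⁻¹ = [-1/2 0 3/2; 1/4 -1/2 1/2; 0 0 1]
M⁻¹ · (23/3, 53/6)ᵀ = (-7/3, -2)ᵀ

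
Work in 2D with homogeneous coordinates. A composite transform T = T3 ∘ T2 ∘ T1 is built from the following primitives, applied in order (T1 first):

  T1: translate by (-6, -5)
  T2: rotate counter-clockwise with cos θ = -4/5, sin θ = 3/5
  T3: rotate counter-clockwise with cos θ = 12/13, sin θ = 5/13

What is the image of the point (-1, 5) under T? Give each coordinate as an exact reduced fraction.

T(p) = (441/65, -112/65)

T1 translate by (-6, -5): (-1, 5) → (-7, 0)
T2 rotate counter-clockwise with cos θ = -4/5, sin θ = 3/5: (-7, 0) → (28/5, -21/5)
T3 rotate counter-clockwise with cos θ = 12/13, sin θ = 5/13: (28/5, -21/5) → (441/65, -112/65)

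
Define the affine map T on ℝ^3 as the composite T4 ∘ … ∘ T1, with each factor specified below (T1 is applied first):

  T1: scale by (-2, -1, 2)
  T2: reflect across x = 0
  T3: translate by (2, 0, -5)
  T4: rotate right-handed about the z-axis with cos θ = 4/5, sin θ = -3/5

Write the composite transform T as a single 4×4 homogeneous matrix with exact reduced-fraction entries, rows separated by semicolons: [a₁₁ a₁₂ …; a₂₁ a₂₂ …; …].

T1 = [-2 0 0 0; 0 -1 0 0; 0 0 2 0; 0 0 0 1]
T2·T1 = [2 0 0 0; 0 -1 0 0; 0 0 2 0; 0 0 0 1]
T3·…·T1 = [2 0 0 2; 0 -1 0 0; 0 0 2 -5; 0 0 0 1]
T4·…·T1 = [8/5 -3/5 0 8/5; -6/5 -4/5 0 -6/5; 0 0 2 -5; 0 0 0 1]

T = [8/5 -3/5 0 8/5; -6/5 -4/5 0 -6/5; 0 0 2 -5; 0 0 0 1]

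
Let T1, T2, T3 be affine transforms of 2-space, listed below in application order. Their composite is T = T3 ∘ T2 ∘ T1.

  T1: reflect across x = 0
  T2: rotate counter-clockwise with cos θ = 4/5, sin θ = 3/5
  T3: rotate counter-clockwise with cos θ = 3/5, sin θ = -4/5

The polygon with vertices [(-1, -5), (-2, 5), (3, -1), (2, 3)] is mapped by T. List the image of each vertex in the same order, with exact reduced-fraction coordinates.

image vertices: (-11/25, -127/25), (83/25, 106/25), (-79/25, -3/25), (-27/25, 86/25)

T1 reflect across x = 0: (-1, -5) → (1, -5); (-2, 5) → (2, 5); (3, -1) → (-3, -1); (2, 3) → (-2, 3)
T2 rotate counter-clockwise with cos θ = 4/5, sin θ = 3/5: (1, -5) → (19/5, -17/5); (2, 5) → (-7/5, 26/5); (-3, -1) → (-9/5, -13/5); (-2, 3) → (-17/5, 6/5)
T3 rotate counter-clockwise with cos θ = 3/5, sin θ = -4/5: (19/5, -17/5) → (-11/25, -127/25); (-7/5, 26/5) → (83/25, 106/25); (-9/5, -13/5) → (-79/25, -3/25); (-17/5, 6/5) → (-27/25, 86/25)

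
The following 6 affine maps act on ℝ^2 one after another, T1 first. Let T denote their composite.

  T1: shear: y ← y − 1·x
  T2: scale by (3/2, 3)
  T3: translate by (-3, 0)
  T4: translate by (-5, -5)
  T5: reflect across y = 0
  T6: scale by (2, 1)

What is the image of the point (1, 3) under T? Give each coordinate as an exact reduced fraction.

T1 shear: y ← y − 1·x: (1, 3) → (1, 2)
T2 scale by (3/2, 3): (1, 2) → (3/2, 6)
T3 translate by (-3, 0): (3/2, 6) → (-3/2, 6)
T4 translate by (-5, -5): (-3/2, 6) → (-13/2, 1)
T5 reflect across y = 0: (-13/2, 1) → (-13/2, -1)
T6 scale by (2, 1): (-13/2, -1) → (-13, -1)

T(p) = (-13, -1)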